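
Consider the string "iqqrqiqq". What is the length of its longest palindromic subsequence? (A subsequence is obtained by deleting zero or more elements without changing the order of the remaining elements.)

5

One longest palindromic subsequence is qqiqq (positions 2,3,6,7,8); it reads the same forward and backward, and the interval DP gives dp[1][8] = 5.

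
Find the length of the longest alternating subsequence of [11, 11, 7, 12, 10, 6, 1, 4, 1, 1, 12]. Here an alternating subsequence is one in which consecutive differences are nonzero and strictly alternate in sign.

7

Track the best alternating length ending on an up-step vs a down-step at each position: up/down = 1/1, 1/1, 1/2, 3/1, 3/4, 1/4, 1/4, 5/4, 1/6, 1/6, 7/1.
The maximum over both is 7; one such subsequence is 11, 7, 12, 1, 4, 1, 12.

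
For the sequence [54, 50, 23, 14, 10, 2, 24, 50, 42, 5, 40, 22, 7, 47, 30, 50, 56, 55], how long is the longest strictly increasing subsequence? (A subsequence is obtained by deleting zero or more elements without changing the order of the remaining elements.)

6

Scanning left to right, the best length ending at each element is: 54→1, 50→1, 23→1, 14→1, 10→1, 2→1, 24→2, 50→3, 42→3, 5→2, 40→3, 22→3, 7→3, 47→4, 30→4, 50→5, 56→6, 55→6.
So the longest increasing subsequence has length 6, e.g. 23, 24, 42, 47, 50, 56.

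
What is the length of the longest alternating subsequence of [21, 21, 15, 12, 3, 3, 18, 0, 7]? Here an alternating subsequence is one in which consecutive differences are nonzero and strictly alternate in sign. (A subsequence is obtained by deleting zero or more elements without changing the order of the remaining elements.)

A longest alternating subsequence is 21, 15, 18, 0, 7 (positions 1,3,7,8,9); its 4 consecutive differences strictly alternate in sign, and length 5 is optimal.

5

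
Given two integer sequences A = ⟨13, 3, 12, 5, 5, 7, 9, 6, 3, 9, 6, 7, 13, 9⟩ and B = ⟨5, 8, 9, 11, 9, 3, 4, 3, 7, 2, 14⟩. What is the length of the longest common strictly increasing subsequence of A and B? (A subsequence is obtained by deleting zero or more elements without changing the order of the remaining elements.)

2

For each value that appears in both, track the longest common increasing run ending there.
The best achievable length is 2; one witness is 5, 9 (A-positions 4,7, B-positions 1,3).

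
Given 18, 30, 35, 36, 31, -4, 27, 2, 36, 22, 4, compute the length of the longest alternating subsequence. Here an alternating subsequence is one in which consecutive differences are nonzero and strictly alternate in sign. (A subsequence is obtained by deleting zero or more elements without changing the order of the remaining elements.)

A longest alternating subsequence is 18, 30, -4, 27, 2, 36, 22 (positions 1,2,6,7,8,9,10); its 6 consecutive differences strictly alternate in sign, and length 7 is optimal.

7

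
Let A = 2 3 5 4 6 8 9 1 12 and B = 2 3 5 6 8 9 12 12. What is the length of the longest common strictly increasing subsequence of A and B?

7

A longest common strictly increasing subsequence is 2, 3, 5, 6, 8, 9, 12 (length 7); it appears in order in both A and B, and no longer such subsequence exists.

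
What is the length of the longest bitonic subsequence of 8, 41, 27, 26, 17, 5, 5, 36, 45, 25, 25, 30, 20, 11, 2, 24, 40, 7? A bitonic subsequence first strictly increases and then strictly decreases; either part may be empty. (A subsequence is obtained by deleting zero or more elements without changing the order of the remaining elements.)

One longest bitonic subsequence is 8, 41, 27, 26, 25, 20, 11, 7 (positions 1,2,3,4,11,13,14,18): it rises to 41 then falls. Length 8 is optimal.

8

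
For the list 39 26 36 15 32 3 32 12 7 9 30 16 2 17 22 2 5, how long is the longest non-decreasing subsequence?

Let dp[i] be the longest non-decreasing subsequence ending at position i. Then dp = [1, 1, 2, 1, 2, 1, 3, 2, 2, 3, 4, 4, 1, 5, 6, 2, 3].
The maximum is 6; one witness is 3, 7, 9, 16, 17, 22 at positions 6,9,10,12,14,15.

6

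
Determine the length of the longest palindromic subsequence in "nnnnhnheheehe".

Using dp[i][j] = 2 + dp[i+1][j−1] if the ends match, else max(dp[i+1][j], dp[i][j−1]):
dp[1][13] = 6. A witness is eheehe at positions 8,9,10,11,12,13.

6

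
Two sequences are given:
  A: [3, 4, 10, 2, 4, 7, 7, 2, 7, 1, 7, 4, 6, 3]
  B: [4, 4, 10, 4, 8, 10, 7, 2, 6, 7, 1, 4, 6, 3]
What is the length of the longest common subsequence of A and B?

10

A longest common subsequence is 4, 10, 4, 7, 2, 7, 1, 4, 6, 3 (length 10); the LCS DP confirms no longer common subsequence exists.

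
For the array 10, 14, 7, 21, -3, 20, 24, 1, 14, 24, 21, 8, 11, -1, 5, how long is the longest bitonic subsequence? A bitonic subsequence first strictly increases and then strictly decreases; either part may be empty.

One longest bitonic subsequence is 10, 14, 21, 20, 14, 11, 5 (positions 1,2,4,6,9,13,15): it rises to 21 then falls. Length 7 is optimal.

7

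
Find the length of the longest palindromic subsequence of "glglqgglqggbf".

One longest palindromic subsequence is ggqggqgg (positions 1,3,5,6,7,9,10,11); it reads the same forward and backward, and the interval DP gives dp[1][13] = 8.

8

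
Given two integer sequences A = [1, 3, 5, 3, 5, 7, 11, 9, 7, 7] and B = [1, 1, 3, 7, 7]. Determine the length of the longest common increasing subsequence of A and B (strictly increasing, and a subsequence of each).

For each value that appears in both, track the longest common increasing run ending there.
The best achievable length is 3; one witness is 1, 3, 7 (A-positions 1,2,6, B-positions 1,3,4).

3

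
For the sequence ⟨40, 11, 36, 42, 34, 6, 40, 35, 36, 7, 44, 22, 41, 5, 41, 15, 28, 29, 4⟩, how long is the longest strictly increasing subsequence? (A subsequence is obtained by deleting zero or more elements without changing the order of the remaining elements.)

5

One longest increasing subsequence is 11, 34, 35, 36, 44 (positions 2,5,8,9,11), of length 5; no longer one exists.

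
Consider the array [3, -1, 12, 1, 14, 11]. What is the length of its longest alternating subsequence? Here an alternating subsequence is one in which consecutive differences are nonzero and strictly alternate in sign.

6

Track the best alternating length ending on an up-step vs a down-step at each position: up/down = 1/1, 1/2, 3/1, 3/4, 5/1, 5/6.
The maximum over both is 6; one such subsequence is 3, -1, 12, 1, 14, 11.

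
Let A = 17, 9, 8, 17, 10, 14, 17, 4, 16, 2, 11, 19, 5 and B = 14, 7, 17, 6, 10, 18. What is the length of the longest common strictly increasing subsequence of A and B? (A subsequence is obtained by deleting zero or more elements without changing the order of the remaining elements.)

2

For each value that appears in both, track the longest common increasing run ending there.
The best achievable length is 2; one witness is 14, 17 (A-positions 6,7, B-positions 1,3).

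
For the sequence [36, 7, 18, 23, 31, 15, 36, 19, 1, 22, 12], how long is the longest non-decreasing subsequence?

Scanning left to right, the best length ending at each element is: 36→1, 7→1, 18→2, 23→3, 31→4, 15→2, 36→5, 19→3, 1→1, 22→4, 12→2.
So the longest non-decreasing subsequence has length 5, e.g. 7, 18, 23, 31, 36.

5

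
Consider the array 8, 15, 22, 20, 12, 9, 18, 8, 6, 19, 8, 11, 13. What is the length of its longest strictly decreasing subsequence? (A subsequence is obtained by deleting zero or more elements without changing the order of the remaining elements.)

One longest decreasing subsequence is 22, 20, 12, 9, 8, 6 (positions 3,4,5,6,8,9), of length 6; no longer one exists.

6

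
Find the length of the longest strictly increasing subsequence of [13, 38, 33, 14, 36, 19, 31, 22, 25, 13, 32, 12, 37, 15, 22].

Let dp[i] be the longest increasing subsequence ending at position i. Then dp = [1, 2, 2, 2, 3, 3, 4, 4, 5, 1, 6, 1, 7, 3, 4].
The maximum is 7; one witness is 13, 14, 19, 22, 25, 32, 37 at positions 1,4,6,8,9,11,13.

7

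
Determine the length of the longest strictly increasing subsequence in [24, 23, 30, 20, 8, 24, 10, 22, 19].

One longest increasing subsequence is 8, 10, 22 (positions 5,7,8), of length 3; no longer one exists.

3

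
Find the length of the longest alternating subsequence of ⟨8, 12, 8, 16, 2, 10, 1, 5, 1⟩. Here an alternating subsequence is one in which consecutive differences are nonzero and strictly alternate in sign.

Track the best alternating length ending on an up-step vs a down-step at each position: up/down = 1/1, 2/1, 1/3, 4/1, 1/5, 6/5, 1/7, 8/7, 1/9.
The maximum over both is 9; one such subsequence is 8, 12, 8, 16, 2, 10, 1, 5, 1.

9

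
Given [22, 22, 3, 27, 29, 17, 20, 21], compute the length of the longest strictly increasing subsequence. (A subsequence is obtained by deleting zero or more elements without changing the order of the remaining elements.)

Let dp[i] be the longest increasing subsequence ending at position i. Then dp = [1, 1, 1, 2, 3, 2, 3, 4].
The maximum is 4; one witness is 3, 17, 20, 21 at positions 3,6,7,8.

4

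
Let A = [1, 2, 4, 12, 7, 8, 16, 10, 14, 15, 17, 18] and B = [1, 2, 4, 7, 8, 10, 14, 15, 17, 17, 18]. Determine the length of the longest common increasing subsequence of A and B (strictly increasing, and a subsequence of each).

10

A longest common strictly increasing subsequence is 1, 2, 4, 7, 8, 10, 14, 15, 17, 18 (length 10); it appears in order in both A and B, and no longer such subsequence exists.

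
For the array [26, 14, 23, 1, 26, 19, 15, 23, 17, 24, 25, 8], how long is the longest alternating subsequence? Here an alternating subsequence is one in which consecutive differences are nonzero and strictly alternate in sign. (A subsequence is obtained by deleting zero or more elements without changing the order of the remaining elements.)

Track the best alternating length ending on an up-step vs a down-step at each position: up/down = 1/1, 1/2, 3/2, 1/4, 5/1, 5/6, 5/6, 7/6, 7/8, 9/6, 9/6, 5/10.
The maximum over both is 10; one such subsequence is 26, 14, 23, 1, 26, 19, 23, 17, 24, 8.

10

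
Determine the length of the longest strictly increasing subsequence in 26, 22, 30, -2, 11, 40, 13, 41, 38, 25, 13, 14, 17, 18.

6

Let dp[i] be the longest increasing subsequence ending at position i. Then dp = [1, 1, 2, 1, 2, 3, 3, 4, 4, 4, 3, 4, 5, 6].
The maximum is 6; one witness is -2, 11, 13, 14, 17, 18 at positions 4,5,7,12,13,14.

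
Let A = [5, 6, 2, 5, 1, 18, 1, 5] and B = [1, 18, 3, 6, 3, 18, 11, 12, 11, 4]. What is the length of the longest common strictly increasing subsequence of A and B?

For each value that appears in both, track the longest common increasing run ending there.
The best achievable length is 2; one witness is 1, 18 (A-positions 5,6, B-positions 1,2).

2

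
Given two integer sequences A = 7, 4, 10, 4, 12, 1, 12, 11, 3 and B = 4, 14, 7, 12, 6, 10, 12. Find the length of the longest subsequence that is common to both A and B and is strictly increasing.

3

A longest common strictly increasing subsequence is 4, 10, 12 (length 3); it appears in order in both A and B, and no longer such subsequence exists.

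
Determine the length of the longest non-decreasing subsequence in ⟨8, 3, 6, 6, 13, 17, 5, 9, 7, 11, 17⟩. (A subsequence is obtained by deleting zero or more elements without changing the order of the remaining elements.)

6

Scanning left to right, the best length ending at each element is: 8→1, 3→1, 6→2, 6→3, 13→4, 17→5, 5→2, 9→4, 7→4, 11→5, 17→6.
So the longest non-decreasing subsequence has length 6, e.g. 3, 6, 6, 13, 17, 17.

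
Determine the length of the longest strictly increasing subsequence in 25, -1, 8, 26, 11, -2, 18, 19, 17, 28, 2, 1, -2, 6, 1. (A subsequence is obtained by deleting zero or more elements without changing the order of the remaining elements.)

Let dp[i] be the longest increasing subsequence ending at position i. Then dp = [1, 1, 2, 3, 3, 1, 4, 5, 4, 6, 2, 2, 1, 3, 2].
The maximum is 6; one witness is -1, 8, 11, 18, 19, 28 at positions 2,3,5,7,8,10.

6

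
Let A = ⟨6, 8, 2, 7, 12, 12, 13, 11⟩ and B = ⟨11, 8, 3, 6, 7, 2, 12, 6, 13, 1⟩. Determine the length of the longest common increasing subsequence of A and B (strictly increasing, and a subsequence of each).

For each value that appears in both, track the longest common increasing run ending there.
The best achievable length is 4; one witness is 6, 7, 12, 13 (A-positions 1,4,5,7, B-positions 4,5,7,9).

4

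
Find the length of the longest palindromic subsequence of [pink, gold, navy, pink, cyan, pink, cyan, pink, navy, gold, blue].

9

One longest palindromic subsequence is gold navy pink cyan pink cyan pink navy gold (positions 2,3,4,5,6,7,8,9,10); it reads the same forward and backward, and the interval DP gives dp[1][11] = 9.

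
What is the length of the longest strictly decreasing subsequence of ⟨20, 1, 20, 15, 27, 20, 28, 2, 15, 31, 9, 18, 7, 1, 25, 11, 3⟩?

6

Scanning left to right, the best length ending at each element is: 20→1, 1→2, 20→1, 15→2, 27→1, 20→2, 28→1, 2→3, 15→3, 31→1, 9→4, 18→3, 7→5, 1→6, 25→2, 11→4, 3→6.
So the longest decreasing subsequence has length 6, e.g. 27, 20, 15, 9, 7, 1.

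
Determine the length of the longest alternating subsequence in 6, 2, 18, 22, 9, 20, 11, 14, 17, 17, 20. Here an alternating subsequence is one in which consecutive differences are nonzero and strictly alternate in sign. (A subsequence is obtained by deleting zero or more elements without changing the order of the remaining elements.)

A longest alternating subsequence is 6, 2, 18, 9, 20, 11, 14 (positions 1,2,3,5,6,7,8); its 6 consecutive differences strictly alternate in sign, and length 7 is optimal.

7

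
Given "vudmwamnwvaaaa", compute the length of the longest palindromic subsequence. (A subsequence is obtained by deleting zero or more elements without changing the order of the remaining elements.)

One longest palindromic subsequence is aaaaa (positions 6,11,12,13,14); it reads the same forward and backward, and the interval DP gives dp[1][14] = 5.

5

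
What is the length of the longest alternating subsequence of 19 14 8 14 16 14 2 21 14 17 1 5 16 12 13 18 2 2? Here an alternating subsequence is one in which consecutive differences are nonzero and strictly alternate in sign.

12

Track the best alternating length ending on an up-step vs a down-step at each position: up/down = 1/1, 1/2, 1/2, 3/2, 3/2, 3/4, 1/4, 5/1, 5/6, 7/6, 1/8, 9/8, 9/8, 9/10, 11/10, 11/6, 9/12, 9/12.
The maximum over both is 12; one such subsequence is 19, 14, 16, 14, 21, 14, 17, 1, 16, 12, 13, 2.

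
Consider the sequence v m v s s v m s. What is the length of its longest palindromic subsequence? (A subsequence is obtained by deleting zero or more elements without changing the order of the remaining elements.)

One longest palindromic subsequence is mvssvm (positions 2,3,4,5,6,7); it reads the same forward and backward, and the interval DP gives dp[1][8] = 6.

6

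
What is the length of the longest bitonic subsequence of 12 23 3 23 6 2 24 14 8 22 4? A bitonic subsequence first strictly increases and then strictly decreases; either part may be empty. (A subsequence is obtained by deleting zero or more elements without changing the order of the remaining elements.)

6

One longest bitonic subsequence is 12, 23, 24, 14, 8, 4 (positions 1,2,7,8,9,11): it rises to 24 then falls. Length 6 is optimal.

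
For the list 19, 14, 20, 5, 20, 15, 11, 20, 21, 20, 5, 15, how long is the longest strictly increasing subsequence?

One longest increasing subsequence is 14, 15, 20, 21 (positions 2,6,8,9), of length 4; no longer one exists.

4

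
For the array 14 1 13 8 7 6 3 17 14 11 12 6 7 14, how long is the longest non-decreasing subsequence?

5

Let dp[i] be the longest non-decreasing subsequence ending at position i. Then dp = [1, 1, 2, 2, 2, 2, 2, 3, 3, 3, 4, 3, 4, 5].
The maximum is 5; one witness is 1, 8, 11, 12, 14 at positions 2,4,10,11,14.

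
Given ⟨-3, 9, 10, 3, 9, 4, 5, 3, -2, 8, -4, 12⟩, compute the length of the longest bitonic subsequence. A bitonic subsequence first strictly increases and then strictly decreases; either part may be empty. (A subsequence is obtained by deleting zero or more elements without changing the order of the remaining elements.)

One longest bitonic subsequence is -3, 9, 10, 9, 5, 3, -2, -4 (positions 1,2,3,5,7,8,9,11): it rises to 10 then falls. Length 8 is optimal.

8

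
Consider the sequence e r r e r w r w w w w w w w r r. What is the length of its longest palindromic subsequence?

Using dp[i][j] = 2 + dp[i+1][j−1] if the ends match, else max(dp[i+1][j], dp[i][j−1]):
dp[1][16] = 12. A witness is rrwwwwwwwwrr at positions 2,3,6,8,9,10,11,12,13,14,15,16.

12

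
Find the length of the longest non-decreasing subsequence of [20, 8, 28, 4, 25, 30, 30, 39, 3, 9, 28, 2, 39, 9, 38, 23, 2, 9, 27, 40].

7

Scanning left to right, the best length ending at each element is: 20→1, 8→1, 28→2, 4→1, 25→2, 30→3, 30→4, 39→5, 3→1, 9→2, 28→3, 2→1, 39→6, 9→3, 38→5, 23→4, 2→2, 9→4, 27→5, 40→7.
So the longest non-decreasing subsequence has length 7, e.g. 20, 28, 30, 30, 39, 39, 40.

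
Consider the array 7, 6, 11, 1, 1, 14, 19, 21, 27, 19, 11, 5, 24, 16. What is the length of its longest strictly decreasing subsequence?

4

Scanning left to right, the best length ending at each element is: 7→1, 6→2, 11→1, 1→3, 1→3, 14→1, 19→1, 21→1, 27→1, 19→2, 11→3, 5→4, 24→2, 16→3.
So the longest decreasing subsequence has length 4, e.g. 21, 19, 11, 5.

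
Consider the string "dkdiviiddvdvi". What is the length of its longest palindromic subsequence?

7

Using dp[i][j] = 2 + dp[i+1][j−1] if the ends match, else max(dp[i+1][j], dp[i][j−1]):
dp[1][13] = 7. A witness is ivdvdvi at positions 4,5,8,10,11,12,13.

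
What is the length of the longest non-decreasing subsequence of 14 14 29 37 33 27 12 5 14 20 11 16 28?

5

Let dp[i] be the longest non-decreasing subsequence ending at position i. Then dp = [1, 2, 3, 4, 4, 3, 1, 1, 3, 4, 2, 4, 5].
The maximum is 5; one witness is 14, 14, 14, 20, 28 at positions 1,2,9,10,13.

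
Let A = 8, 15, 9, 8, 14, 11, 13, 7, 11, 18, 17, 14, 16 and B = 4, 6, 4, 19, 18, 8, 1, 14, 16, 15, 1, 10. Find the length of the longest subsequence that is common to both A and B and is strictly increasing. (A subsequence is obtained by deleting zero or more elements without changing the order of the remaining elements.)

A longest common strictly increasing subsequence is 8, 14, 16 (length 3); it appears in order in both A and B, and no longer such subsequence exists.

3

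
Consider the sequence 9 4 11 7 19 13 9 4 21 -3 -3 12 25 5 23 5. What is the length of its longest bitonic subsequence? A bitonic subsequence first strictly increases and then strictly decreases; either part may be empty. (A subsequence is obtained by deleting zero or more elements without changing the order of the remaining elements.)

7

One longest bitonic subsequence is 9, 11, 19, 13, 9, 4, -3 (positions 1,3,5,6,7,8,11): it rises to 19 then falls. Length 7 is optimal.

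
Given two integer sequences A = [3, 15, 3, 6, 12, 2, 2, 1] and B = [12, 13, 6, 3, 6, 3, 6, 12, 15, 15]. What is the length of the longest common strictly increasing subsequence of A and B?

For each value that appears in both, track the longest common increasing run ending there.
The best achievable length is 3; one witness is 3, 6, 12 (A-positions 1,4,5, B-positions 4,5,8).

3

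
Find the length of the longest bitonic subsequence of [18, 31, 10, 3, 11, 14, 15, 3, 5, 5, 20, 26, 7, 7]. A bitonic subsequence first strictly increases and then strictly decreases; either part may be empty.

Let inc[i] be the LIS ending at i and dec[i] the longest strictly decreasing subsequence starting at i. inc = [1, 2, 1, 1, 2, 3, 4, 1, 2, 2, 5, 6, 3, 3], dec = [3, 3, 2, 1, 2, 2, 2, 1, 1, 1, 2, 2, 1, 1].
max_i inc[i]+dec[i]−1 = 7, with one witness 10, 11, 14, 15, 20, 26, 7.

7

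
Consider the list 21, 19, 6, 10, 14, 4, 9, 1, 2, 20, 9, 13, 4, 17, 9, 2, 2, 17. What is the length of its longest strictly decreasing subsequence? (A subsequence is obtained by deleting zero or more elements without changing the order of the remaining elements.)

6

Scanning left to right, the best length ending at each element is: 21→1, 19→2, 6→3, 10→3, 14→3, 4→4, 9→4, 1→5, 2→5, 20→2, 9→4, 13→4, 4→5, 17→3, 9→5, 2→6, 2→6, 17→3.
So the longest decreasing subsequence has length 6, e.g. 21, 19, 10, 9, 4, 2.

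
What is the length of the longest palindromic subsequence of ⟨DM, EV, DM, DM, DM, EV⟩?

One longest palindromic subsequence is EV DM DM DM EV (positions 2,3,4,5,6); it reads the same forward and backward, and the interval DP gives dp[1][6] = 5.

5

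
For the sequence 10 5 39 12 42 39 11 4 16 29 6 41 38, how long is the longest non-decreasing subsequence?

5

Let dp[i] be the longest non-decreasing subsequence ending at position i. Then dp = [1, 1, 2, 2, 3, 3, 2, 1, 3, 4, 2, 5, 5].
The maximum is 5; one witness is 10, 12, 16, 29, 41 at positions 1,4,9,10,12.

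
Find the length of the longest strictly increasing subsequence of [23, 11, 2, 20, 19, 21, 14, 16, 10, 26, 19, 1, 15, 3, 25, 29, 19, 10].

Let dp[i] be the longest increasing subsequence ending at position i. Then dp = [1, 1, 1, 2, 2, 3, 2, 3, 2, 4, 4, 1, 3, 2, 5, 6, 4, 3].
The maximum is 6; one witness is 11, 14, 16, 19, 25, 29 at positions 2,7,8,11,15,16.

6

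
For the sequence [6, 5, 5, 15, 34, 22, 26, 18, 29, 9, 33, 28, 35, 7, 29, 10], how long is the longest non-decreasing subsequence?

8

One longest non-decreasing subsequence is 5, 5, 15, 22, 26, 29, 33, 35 (positions 2,3,4,6,7,9,11,13), of length 8; no longer one exists.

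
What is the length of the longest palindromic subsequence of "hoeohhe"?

5

Using dp[i][j] = 2 + dp[i+1][j−1] if the ends match, else max(dp[i+1][j], dp[i][j−1]):
dp[1][7] = 5. A witness is hoeoh at positions 1,2,3,4,6.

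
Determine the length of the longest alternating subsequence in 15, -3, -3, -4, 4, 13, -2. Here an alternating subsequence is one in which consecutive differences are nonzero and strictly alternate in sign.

A longest alternating subsequence is 15, -3, 4, -2 (positions 1,2,5,7); its 3 consecutive differences strictly alternate in sign, and length 4 is optimal.

4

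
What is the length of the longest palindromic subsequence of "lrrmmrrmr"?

6

One longest palindromic subsequence is rmrrmr (positions 2,4,6,7,8,9); it reads the same forward and backward, and the interval DP gives dp[1][9] = 6.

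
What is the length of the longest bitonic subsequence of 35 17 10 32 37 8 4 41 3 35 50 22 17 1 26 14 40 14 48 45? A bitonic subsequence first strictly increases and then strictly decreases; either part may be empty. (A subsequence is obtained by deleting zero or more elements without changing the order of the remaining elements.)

One longest bitonic subsequence is 17, 32, 37, 41, 35, 22, 17, 14 (positions 2,4,5,8,10,12,13,18): it rises to 41 then falls. Length 8 is optimal.

8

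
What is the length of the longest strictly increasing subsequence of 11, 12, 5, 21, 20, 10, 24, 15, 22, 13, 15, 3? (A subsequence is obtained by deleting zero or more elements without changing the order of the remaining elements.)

Let dp[i] be the longest increasing subsequence ending at position i. Then dp = [1, 2, 1, 3, 3, 2, 4, 3, 4, 3, 4, 1].
The maximum is 4; one witness is 11, 12, 21, 24 at positions 1,2,4,7.

4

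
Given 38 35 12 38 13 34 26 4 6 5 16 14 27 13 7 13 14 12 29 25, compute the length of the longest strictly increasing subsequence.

Scanning left to right, the best length ending at each element is: 38→1, 35→1, 12→1, 38→2, 13→2, 34→3, 26→3, 4→1, 6→2, 5→2, 16→3, 14→3, 27→4, 13→3, 7→3, 13→4, 14→5, 12→4, 29→6, 25→6.
So the longest increasing subsequence has length 6, e.g. 4, 6, 7, 13, 14, 29.

6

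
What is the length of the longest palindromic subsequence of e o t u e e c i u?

4

One longest palindromic subsequence is ueeu (positions 4,5,6,9); it reads the same forward and backward, and the interval DP gives dp[1][9] = 4.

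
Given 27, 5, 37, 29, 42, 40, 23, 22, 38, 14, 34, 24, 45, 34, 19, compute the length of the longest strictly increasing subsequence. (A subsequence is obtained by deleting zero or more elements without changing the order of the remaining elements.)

One longest increasing subsequence is 27, 37, 42, 45 (positions 1,3,5,13), of length 4; no longer one exists.

4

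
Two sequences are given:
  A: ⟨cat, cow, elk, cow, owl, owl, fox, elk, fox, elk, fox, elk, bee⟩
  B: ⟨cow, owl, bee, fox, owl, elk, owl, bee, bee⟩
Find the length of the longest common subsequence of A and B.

A longest common subsequence is cow, owl, owl, elk, bee (length 5); the LCS DP confirms no longer common subsequence exists.

5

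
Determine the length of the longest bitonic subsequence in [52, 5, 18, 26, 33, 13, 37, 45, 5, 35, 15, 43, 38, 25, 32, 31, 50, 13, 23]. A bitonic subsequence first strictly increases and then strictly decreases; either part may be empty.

11

Let inc[i] be the LIS ending at i and dec[i] the longest strictly decreasing subsequence starting at i. inc = [1, 1, 2, 3, 4, 2, 5, 6, 1, 5, 3, 6, 6, 4, 5, 5, 7, 2, 4], dec = [7, 1, 3, 3, 4, 2, 5, 6, 1, 4, 2, 5, 4, 2, 3, 2, 2, 1, 1].
max_i inc[i]+dec[i]−1 = 11, with one witness 5, 18, 26, 33, 37, 45, 43, 38, 32, 31, 23.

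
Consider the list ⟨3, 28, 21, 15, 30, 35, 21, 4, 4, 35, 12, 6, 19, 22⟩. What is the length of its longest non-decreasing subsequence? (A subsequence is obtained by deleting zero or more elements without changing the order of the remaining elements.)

6

Scanning left to right, the best length ending at each element is: 3→1, 28→2, 21→2, 15→2, 30→3, 35→4, 21→3, 4→2, 4→3, 35→5, 12→4, 6→4, 19→5, 22→6.
So the longest non-decreasing subsequence has length 6, e.g. 3, 4, 4, 12, 19, 22.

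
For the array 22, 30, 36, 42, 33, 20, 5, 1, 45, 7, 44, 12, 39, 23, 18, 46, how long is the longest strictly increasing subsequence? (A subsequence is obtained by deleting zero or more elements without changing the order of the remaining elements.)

Let dp[i] be the longest increasing subsequence ending at position i. Then dp = [1, 2, 3, 4, 3, 1, 1, 1, 5, 2, 5, 3, 4, 4, 4, 6].
The maximum is 6; one witness is 22, 30, 36, 42, 45, 46 at positions 1,2,3,4,9,16.

6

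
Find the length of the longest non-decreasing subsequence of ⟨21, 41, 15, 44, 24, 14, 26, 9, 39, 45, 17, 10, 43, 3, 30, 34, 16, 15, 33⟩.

One longest non-decreasing subsequence is 21, 24, 26, 39, 45 (positions 1,5,7,9,10), of length 5; no longer one exists.

5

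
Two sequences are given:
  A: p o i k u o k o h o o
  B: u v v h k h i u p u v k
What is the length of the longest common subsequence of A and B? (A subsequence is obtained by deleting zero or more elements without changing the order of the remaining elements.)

A longest common subsequence is puk (length 3); the LCS DP confirms no longer common subsequence exists.

3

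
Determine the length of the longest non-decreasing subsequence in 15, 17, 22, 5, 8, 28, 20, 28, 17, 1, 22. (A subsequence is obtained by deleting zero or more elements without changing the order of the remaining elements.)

Let dp[i] be the longest non-decreasing subsequence ending at position i. Then dp = [1, 2, 3, 1, 2, 4, 3, 5, 3, 1, 4].
The maximum is 5; one witness is 15, 17, 22, 28, 28 at positions 1,2,3,6,8.

5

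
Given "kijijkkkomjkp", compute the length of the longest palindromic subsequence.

7

One longest palindromic subsequence is kjkkkjk (positions 1,3,6,7,8,11,12); it reads the same forward and backward, and the interval DP gives dp[1][13] = 7.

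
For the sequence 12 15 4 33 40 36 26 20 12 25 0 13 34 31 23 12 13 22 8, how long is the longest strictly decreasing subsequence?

Scanning left to right, the best length ending at each element is: 12→1, 15→1, 4→2, 33→1, 40→1, 36→2, 26→3, 20→4, 12→5, 25→4, 0→6, 13→5, 34→3, 31→4, 23→5, 12→6, 13→6, 22→6, 8→7.
So the longest decreasing subsequence has length 7, e.g. 40, 36, 26, 20, 13, 12, 8.

7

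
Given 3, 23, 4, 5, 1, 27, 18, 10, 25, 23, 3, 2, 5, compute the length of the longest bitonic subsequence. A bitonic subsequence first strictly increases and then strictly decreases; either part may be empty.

Let inc[i] be the LIS ending at i and dec[i] the longest strictly decreasing subsequence starting at i. inc = [1, 2, 2, 3, 1, 4, 4, 4, 5, 5, 2, 2, 3], dec = [2, 5, 3, 3, 1, 5, 4, 3, 4, 3, 2, 1, 1].
max_i inc[i]+dec[i]−1 = 8, with one witness 3, 4, 5, 27, 25, 23, 3, 2.

8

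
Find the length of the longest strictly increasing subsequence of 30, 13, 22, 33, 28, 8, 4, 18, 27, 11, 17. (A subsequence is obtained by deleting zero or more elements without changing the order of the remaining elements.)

One longest increasing subsequence is 13, 22, 33 (positions 2,3,4), of length 3; no longer one exists.

3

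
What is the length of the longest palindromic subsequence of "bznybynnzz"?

One longest palindromic subsequence is znybynz (positions 2,3,4,5,6,8,10); it reads the same forward and backward, and the interval DP gives dp[1][10] = 7.

7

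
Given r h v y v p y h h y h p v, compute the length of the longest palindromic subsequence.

One longest palindromic subsequence is vpyhhypv (positions 3,6,7,8,9,10,12,13); it reads the same forward and backward, and the interval DP gives dp[1][13] = 8.

8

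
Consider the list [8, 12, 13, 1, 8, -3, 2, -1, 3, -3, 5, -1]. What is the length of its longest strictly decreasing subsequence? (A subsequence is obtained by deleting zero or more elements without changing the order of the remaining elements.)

Scanning left to right, the best length ending at each element is: 8→1, 12→1, 13→1, 1→2, 8→2, -3→3, 2→3, -1→4, 3→3, -3→5, 5→3, -1→4.
So the longest decreasing subsequence has length 5, e.g. 12, 8, 2, -1, -3.

5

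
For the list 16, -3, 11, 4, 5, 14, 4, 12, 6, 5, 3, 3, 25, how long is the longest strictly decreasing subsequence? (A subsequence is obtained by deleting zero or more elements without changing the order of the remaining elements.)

6

Let dp[i] be the longest decreasing subsequence ending at position i. Then dp = [1, 2, 2, 3, 3, 2, 4, 3, 4, 5, 6, 6, 1].
The maximum is 6; one witness is 16, 14, 12, 6, 5, 3 at positions 1,6,8,9,10,11.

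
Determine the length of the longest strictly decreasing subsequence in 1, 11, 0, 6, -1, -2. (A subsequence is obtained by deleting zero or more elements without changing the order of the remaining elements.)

4

One longest decreasing subsequence is 1, 0, -1, -2 (positions 1,3,5,6), of length 4; no longer one exists.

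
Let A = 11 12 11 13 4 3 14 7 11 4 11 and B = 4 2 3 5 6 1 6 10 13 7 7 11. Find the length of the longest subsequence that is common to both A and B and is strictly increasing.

A longest common strictly increasing subsequence is 4, 7, 11 (length 3); it appears in order in both A and B, and no longer such subsequence exists.

3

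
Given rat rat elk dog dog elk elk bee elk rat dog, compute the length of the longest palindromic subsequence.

6

Using dp[i][j] = 2 + dp[i+1][j−1] if the ends match, else max(dp[i+1][j], dp[i][j−1]):
dp[1][11] = 6. A witness is rat elk elk elk elk rat at positions 2,3,6,7,9,10.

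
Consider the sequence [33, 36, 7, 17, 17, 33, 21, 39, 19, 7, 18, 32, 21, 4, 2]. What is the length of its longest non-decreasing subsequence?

One longest non-decreasing subsequence is 7, 17, 17, 33, 39 (positions 3,4,5,6,8), of length 5; no longer one exists.

5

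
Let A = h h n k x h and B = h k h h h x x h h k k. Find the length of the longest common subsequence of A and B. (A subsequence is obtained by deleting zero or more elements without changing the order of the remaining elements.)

A longest common subsequence is hhxh (length 4); the LCS DP confirms no longer common subsequence exists.

4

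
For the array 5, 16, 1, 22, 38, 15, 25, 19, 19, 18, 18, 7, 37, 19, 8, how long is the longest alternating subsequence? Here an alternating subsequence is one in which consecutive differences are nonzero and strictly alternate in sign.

Track the best alternating length ending on an up-step vs a down-step at each position: up/down = 1/1, 2/1, 1/3, 4/1, 4/1, 4/5, 6/5, 6/7, 6/7, 6/7, 6/7, 4/7, 8/5, 8/9, 8/9.
The maximum over both is 9; one such subsequence is 5, 16, 1, 22, 15, 25, 19, 37, 19.

9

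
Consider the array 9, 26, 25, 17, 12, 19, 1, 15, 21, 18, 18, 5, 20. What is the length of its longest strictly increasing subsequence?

5

Scanning left to right, the best length ending at each element is: 9→1, 26→2, 25→2, 17→2, 12→2, 19→3, 1→1, 15→3, 21→4, 18→4, 18→4, 5→2, 20→5.
So the longest increasing subsequence has length 5, e.g. 9, 12, 15, 18, 20.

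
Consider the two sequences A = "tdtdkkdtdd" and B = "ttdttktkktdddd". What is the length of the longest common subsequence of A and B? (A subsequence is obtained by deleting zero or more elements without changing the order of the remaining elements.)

Backtracking the LCS table gives one alignment: t (A1,B2) → d (A2,B3) → t (A3,B7) → k (A5,B8) → k (A6,B9) → d (A7,B12) → d (A9,B13) → d (A10,B14).
So the longest common subsequence has length 8.

8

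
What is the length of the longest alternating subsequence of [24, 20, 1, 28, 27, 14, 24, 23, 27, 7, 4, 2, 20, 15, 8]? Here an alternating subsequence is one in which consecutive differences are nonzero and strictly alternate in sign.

10

A longest alternating subsequence is 24, 20, 28, 14, 24, 23, 27, 7, 20, 15 (positions 1,2,4,6,7,8,9,10,13,14); its 9 consecutive differences strictly alternate in sign, and length 10 is optimal.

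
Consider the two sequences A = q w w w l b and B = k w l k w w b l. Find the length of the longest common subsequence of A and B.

A longest common subsequence is wwwl (length 4); the LCS DP confirms no longer common subsequence exists.

4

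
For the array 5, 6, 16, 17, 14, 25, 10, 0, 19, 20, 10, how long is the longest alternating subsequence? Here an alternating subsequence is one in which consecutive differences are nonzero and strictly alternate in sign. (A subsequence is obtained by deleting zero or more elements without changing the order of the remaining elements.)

7

A longest alternating subsequence is 5, 16, 14, 25, 10, 19, 10 (positions 1,3,5,6,7,9,11); its 6 consecutive differences strictly alternate in sign, and length 7 is optimal.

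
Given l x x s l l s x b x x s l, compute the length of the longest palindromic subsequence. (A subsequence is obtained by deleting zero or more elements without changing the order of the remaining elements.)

One longest palindromic subsequence is lxxsllsxxl (positions 1,2,3,4,5,6,7,10,11,13); it reads the same forward and backward, and the interval DP gives dp[1][13] = 10.

10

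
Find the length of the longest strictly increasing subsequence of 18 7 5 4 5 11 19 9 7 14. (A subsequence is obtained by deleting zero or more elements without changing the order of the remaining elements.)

Scanning left to right, the best length ending at each element is: 18→1, 7→1, 5→1, 4→1, 5→2, 11→3, 19→4, 9→3, 7→3, 14→4.
So the longest increasing subsequence has length 4, e.g. 4, 5, 11, 19.

4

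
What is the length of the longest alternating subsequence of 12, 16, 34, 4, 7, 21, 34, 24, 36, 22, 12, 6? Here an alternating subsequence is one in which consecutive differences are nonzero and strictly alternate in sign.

7

Track the best alternating length ending on an up-step vs a down-step at each position: up/down = 1/1, 2/1, 2/1, 1/3, 4/3, 4/3, 4/1, 4/5, 6/1, 4/7, 4/7, 4/7.
The maximum over both is 7; one such subsequence is 12, 16, 4, 34, 24, 36, 22.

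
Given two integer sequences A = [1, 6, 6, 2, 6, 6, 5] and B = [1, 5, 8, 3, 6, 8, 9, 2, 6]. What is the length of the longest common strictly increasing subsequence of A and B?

A longest common strictly increasing subsequence is 1, 2, 6 (length 3); it appears in order in both A and B, and no longer such subsequence exists.

3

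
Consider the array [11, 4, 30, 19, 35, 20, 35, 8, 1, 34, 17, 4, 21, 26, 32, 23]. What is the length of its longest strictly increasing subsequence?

6

Let dp[i] be the longest increasing subsequence ending at position i. Then dp = [1, 1, 2, 2, 3, 3, 4, 2, 1, 4, 3, 2, 4, 5, 6, 5].
The maximum is 6; one witness is 11, 19, 20, 21, 26, 32 at positions 1,4,6,13,14,15.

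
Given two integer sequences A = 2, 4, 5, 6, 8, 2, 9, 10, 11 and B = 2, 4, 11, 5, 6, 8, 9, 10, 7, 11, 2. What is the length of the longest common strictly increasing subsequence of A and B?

A longest common strictly increasing subsequence is 2, 4, 5, 6, 8, 9, 10, 11 (length 8); it appears in order in both A and B, and no longer such subsequence exists.

8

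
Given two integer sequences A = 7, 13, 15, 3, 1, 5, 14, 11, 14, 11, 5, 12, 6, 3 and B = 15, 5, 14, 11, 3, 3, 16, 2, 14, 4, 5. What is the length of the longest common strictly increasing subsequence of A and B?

3

For each value that appears in both, track the longest common increasing run ending there.
The best achievable length is 3; one witness is 5, 11, 14 (A-positions 6,8,9, B-positions 2,4,9).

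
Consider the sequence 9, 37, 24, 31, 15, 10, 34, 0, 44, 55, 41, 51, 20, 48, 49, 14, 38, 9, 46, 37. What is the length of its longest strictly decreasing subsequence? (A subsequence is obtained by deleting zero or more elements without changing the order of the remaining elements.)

Scanning left to right, the best length ending at each element is: 9→1, 37→1, 24→2, 31→2, 15→3, 10→4, 34→2, 0→5, 44→1, 55→1, 41→2, 51→2, 20→3, 48→3, 49→3, 14→4, 38→4, 9→5, 46→4, 37→5.
So the longest decreasing subsequence has length 5, e.g. 37, 24, 15, 10, 0.

5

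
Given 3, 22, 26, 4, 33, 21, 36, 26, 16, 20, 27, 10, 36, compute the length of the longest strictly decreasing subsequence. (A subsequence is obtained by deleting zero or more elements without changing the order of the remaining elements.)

4

One longest decreasing subsequence is 22, 21, 16, 10 (positions 2,6,9,12), of length 4; no longer one exists.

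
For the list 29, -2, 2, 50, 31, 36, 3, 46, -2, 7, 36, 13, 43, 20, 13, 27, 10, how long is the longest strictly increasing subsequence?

7

One longest increasing subsequence is -2, 2, 3, 7, 13, 20, 27 (positions 2,3,7,10,12,14,16), of length 7; no longer one exists.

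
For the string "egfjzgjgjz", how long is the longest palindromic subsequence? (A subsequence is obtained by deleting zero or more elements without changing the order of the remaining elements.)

5

Using dp[i][j] = 2 + dp[i+1][j−1] if the ends match, else max(dp[i+1][j], dp[i][j−1]):
dp[1][10] = 5. A witness is zjgjz at positions 5,7,8,9,10.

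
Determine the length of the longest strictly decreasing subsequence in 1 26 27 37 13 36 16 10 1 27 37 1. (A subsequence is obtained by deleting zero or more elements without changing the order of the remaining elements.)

5

Scanning left to right, the best length ending at each element is: 1→1, 26→1, 27→1, 37→1, 13→2, 36→2, 16→3, 10→4, 1→5, 27→3, 37→1, 1→5.
So the longest decreasing subsequence has length 5, e.g. 37, 36, 16, 10, 1.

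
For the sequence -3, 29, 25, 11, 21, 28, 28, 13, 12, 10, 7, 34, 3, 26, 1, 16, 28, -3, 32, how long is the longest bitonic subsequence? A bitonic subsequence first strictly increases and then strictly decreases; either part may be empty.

11

Let inc[i] be the LIS ending at i and dec[i] the longest strictly decreasing subsequence starting at i. inc = [1, 2, 2, 2, 3, 4, 4, 3, 3, 2, 2, 5, 2, 4, 2, 4, 5, 1, 6], dec = [1, 10, 9, 6, 8, 8, 8, 7, 6, 5, 4, 4, 3, 3, 2, 2, 2, 1, 1].
max_i inc[i]+dec[i]−1 = 11, with one witness -3, 29, 25, 21, 13, 12, 10, 7, 3, 1, -3.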